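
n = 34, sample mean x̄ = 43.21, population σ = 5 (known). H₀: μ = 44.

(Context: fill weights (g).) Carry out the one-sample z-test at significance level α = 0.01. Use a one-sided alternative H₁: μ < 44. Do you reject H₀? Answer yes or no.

reject H₀: no

SE = σ/√n = 5/√34 = 0.8575
z = (x̄−μ₀)/SE = (43.21−44)/0.8575 = -0.9213
p-value (one-sided, H₁ less) = 0.17845
At α=0.01: p ≥ α → fail to reject H₀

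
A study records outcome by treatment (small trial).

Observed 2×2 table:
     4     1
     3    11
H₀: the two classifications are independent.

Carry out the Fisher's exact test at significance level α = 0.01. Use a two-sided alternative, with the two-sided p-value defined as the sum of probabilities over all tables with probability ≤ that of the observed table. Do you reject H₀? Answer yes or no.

reject H₀: no

Margins: r₁=5, r₂=14, c₁=7, c₂=12, n=19
p_obs = C(5,4)·C(14,3)/C(19,7); sum pmf over tables with pmf ≤ p_obs
p-value (two-sided) = 0.03793
At α=0.01: p ≥ α → fail to reject H₀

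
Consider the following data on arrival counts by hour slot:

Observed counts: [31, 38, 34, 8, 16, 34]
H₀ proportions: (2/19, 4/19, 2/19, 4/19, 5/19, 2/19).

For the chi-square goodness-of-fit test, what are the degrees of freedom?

degrees of freedom = 5

df = k − 1 = 6 − 1 = 5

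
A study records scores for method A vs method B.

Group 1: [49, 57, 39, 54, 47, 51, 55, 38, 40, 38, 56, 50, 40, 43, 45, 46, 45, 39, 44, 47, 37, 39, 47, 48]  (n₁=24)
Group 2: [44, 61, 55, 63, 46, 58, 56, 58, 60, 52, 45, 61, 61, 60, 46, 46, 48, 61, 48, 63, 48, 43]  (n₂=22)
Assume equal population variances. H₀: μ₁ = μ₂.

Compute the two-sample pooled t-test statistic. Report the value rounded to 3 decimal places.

test statistic = -4.185

x̄₁=45.583, s₁=6.121, n₁=24
x̄₂=53.773, s₂=7.144, n₂=22
s_p² = [23·6.121² + 21·7.144²]/44 = 43.9477
SE = √(s_p²·(1/24+1/22)) = 1.9567
t = (45.583−53.773)/1.9567 = -4.1853
df = 44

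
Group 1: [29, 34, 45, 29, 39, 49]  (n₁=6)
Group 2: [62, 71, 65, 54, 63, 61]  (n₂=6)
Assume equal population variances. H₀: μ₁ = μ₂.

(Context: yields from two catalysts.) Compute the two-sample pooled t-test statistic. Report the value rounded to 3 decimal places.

test statistic = -6.159

x̄₁=37.500, s₁=8.337, n₁=6
x̄₂=62.667, s₂=5.538, n₂=6
s_p² = [5·8.337² + 5·5.538²]/10 = 50.0833
SE = √(s_p²·(1/6+1/6)) = 4.0859
t = (37.500−62.667)/4.0859 = -6.1594
df = 10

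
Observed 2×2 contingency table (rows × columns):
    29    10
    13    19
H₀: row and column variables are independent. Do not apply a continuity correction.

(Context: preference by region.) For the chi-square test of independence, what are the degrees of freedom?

df = (r−1)(c−1) = (2−1)·(2−1) = 1

degrees of freedom = 1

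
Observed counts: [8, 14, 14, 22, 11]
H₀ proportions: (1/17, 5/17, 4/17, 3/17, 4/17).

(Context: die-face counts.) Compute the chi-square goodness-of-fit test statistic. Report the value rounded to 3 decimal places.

test statistic = 15.700

n = 69; E_i = n·p_i = [4.06, 20.29, 16.24, 12.18, 16.24]
χ² = (8−4.06)²/4.06 + (14−20.29)²/20.29 + (14−16.24)²/16.24 + (22−12.18)²/12.18 + (11−16.24)²/16.24 = 15.7002
df = 4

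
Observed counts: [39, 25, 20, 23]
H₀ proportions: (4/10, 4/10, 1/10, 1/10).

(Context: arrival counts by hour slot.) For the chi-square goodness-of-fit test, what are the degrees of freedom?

degrees of freedom = 3

df = k − 1 = 4 − 1 = 3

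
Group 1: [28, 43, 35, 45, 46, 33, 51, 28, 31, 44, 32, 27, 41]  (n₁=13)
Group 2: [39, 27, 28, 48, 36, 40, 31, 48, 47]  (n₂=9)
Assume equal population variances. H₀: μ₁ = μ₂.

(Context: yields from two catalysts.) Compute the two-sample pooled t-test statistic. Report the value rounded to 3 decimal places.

test statistic = -0.279

x̄₁=37.231, s₁=8.084, n₁=13
x̄₂=38.222, s₂=8.363, n₂=9
s_p² = [12·8.084² + 8·8.363²]/20 = 67.1932
SE = √(s_p²·(1/13+1/9)) = 3.5545
t = (37.231−38.222)/3.5545 = -0.2789
df = 20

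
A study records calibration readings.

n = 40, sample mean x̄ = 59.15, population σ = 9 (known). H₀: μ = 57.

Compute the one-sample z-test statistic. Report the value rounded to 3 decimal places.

test statistic = 1.511

SE = σ/√n = 9/√40 = 1.4230
z = (x̄−μ₀)/SE = (59.15−57)/1.4230 = 1.5109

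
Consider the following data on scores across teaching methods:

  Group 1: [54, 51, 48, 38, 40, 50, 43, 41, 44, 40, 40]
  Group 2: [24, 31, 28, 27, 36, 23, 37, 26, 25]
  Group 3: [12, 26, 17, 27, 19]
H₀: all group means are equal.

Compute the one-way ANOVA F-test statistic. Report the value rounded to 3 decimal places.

test statistic = 40.486

Group means [44.45, 28.56, 20.20], grand mean 33.880
SSB = Σnᵢ(x̄ᵢ−x̄)² = 2420.891; SSW = ΣΣ(x−x̄ᵢ)² = 657.749
MSB = 2420.891/2 = 1210.4453; MSW = 657.749/22 = 29.8977
F = MSB/MSW = 40.4862
df = (2, 22)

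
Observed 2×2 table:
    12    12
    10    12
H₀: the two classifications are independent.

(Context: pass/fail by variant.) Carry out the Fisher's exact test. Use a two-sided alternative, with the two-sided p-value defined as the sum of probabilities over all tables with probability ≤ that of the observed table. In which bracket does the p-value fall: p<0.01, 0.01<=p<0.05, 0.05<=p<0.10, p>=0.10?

p-value bracket: p>=0.10

Margins: r₁=24, r₂=22, c₁=22, c₂=24, n=46
p_obs = C(24,12)·C(22,10)/C(46,22); sum pmf over tables with pmf ≤ p_obs
p-value (two-sided) = 0.77683
→ bracket: p>=0.10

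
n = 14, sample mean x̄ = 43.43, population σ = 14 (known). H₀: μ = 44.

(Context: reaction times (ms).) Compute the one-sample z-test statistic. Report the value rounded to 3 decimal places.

SE = σ/√n = 14/√14 = 3.7417
z = (x̄−μ₀)/SE = (43.43−44)/3.7417 = -0.1523

test statistic = -0.152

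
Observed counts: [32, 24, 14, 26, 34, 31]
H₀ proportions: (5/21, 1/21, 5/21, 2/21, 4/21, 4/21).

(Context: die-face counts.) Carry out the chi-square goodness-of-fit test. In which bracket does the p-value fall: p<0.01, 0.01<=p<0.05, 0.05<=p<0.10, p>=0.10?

p-value bracket: p<0.01

n = 161; E_i = n·p_i = [38.33, 7.67, 38.33, 15.33, 30.67, 30.67]
χ² = (32−38.33)²/38.33 + (24−7.67)²/7.67 + (14−38.33)²/38.33 + (26−15.33)²/15.33 + (34−30.67)²/30.67 + (31−30.67)²/30.67 = 59.0761
df = 5
p-value (upper-tail) = 0.00000
→ bracket: p<0.01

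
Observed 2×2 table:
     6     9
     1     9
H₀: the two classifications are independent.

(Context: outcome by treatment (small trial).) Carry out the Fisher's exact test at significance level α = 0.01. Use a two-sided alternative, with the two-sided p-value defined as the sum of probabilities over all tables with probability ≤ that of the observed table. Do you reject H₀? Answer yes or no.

Margins: r₁=15, r₂=10, c₁=7, c₂=18, n=25
p_obs = C(15,6)·C(10,1)/C(25,7); sum pmf over tables with pmf ≤ p_obs
p-value (two-sided) = 0.17935
At α=0.01: p ≥ α → fail to reject H₀

reject H₀: no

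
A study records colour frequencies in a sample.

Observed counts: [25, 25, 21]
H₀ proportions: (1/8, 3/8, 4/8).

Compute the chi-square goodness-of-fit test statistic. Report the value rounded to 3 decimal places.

n = 71; E_i = n·p_i = [8.88, 26.62, 35.50]
χ² = (25−8.88)²/8.88 + (25−26.62)²/26.62 + (21−35.50)²/35.50 = 35.3192
df = 2

test statistic = 35.319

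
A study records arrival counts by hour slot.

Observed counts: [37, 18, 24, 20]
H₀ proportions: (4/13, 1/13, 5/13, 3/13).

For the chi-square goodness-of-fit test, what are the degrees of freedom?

degrees of freedom = 3

df = k − 1 = 4 − 1 = 3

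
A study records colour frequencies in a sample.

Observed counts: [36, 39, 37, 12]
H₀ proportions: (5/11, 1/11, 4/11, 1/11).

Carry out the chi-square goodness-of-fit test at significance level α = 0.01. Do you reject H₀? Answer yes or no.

n = 124; E_i = n·p_i = [56.36, 11.27, 45.09, 11.27]
χ² = (36−56.36)²/56.36 + (39−11.27)²/11.27 + (37−45.09)²/45.09 + (12−11.27)²/11.27 = 77.0560
df = 3
p-value (upper-tail) = 0.00000
At α=0.01: p < α → reject H₀

reject H₀: yes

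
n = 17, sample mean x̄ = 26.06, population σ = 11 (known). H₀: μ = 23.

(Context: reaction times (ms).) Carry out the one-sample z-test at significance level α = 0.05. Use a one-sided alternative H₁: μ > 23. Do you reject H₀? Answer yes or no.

SE = σ/√n = 11/√17 = 2.6679
z = (x̄−μ₀)/SE = (26.06−23)/2.6679 = 1.1470
p-value (one-sided, H₁ greater) = 0.12570
At α=0.05: p ≥ α → fail to reject H₀

reject H₀: no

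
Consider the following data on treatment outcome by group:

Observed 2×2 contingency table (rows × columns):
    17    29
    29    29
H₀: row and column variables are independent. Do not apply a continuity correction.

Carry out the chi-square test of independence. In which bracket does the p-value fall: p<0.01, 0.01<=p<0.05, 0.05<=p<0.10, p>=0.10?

p-value bracket: p>=0.10

Row totals [46, 58], col totals [46, 58], n=104
χ² = (17−20.35)²/20.35 + (29−25.65)²/25.65 + (29−25.65)²/25.65 + (29−32.35)²/32.35 = 1.7694
df = 1
p-value (upper-tail) = 0.18346
→ bracket: p>=0.10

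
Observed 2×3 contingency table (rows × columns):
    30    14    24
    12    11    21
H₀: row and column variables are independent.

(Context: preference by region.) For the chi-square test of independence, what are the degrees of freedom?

degrees of freedom = 2

df = (r−1)(c−1) = (2−1)·(3−1) = 2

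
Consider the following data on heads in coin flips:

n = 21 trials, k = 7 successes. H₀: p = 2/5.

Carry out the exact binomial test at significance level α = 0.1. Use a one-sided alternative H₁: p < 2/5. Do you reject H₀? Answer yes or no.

reject H₀: no

Exact binomial: n=21, k=7, p₀=2/5=0.4000
P(X≤7) from Σ C(n,i)·p₀^i·(1−p₀)^(n−i)
p-value (one-sided, H₁ less) = 0.34954
At α=0.1: p ≥ α → fail to reject H₀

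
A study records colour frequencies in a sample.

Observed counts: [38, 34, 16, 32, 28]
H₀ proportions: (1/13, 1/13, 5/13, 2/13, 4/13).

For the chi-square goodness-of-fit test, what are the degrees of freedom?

degrees of freedom = 4

df = k − 1 = 5 − 1 = 4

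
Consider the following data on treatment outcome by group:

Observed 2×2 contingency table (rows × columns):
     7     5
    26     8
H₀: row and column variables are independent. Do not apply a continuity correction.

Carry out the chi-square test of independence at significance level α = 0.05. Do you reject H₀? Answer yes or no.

Row totals [12, 34], col totals [33, 13], n=46
χ² = (7−8.61)²/8.61 + (5−3.39)²/3.39 + (26−24.39)²/24.39 + (8−9.61)²/9.61 = 1.4391
df = 1
p-value (upper-tail) = 0.23028
At α=0.05: p ≥ α → fail to reject H₀

reject H₀: no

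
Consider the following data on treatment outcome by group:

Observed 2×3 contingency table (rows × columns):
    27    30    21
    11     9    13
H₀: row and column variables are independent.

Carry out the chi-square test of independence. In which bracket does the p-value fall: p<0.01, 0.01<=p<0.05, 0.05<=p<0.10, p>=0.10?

p-value bracket: p>=0.10

Row totals [78, 33], col totals [38, 39, 34], n=111
χ² = (27−26.70)²/26.70 + (30−27.41)²/27.41 + (21−23.89)²/23.89 + (11−11.30)²/11.30 + (9−11.59)²/11.59 + (13−10.11)²/10.11 = 2.0148
df = 2
p-value (upper-tail) = 0.36517
→ bracket: p>=0.10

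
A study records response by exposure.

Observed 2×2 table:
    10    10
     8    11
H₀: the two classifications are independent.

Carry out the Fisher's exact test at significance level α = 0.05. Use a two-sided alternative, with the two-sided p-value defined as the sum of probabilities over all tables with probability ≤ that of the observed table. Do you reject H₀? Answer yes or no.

reject H₀: no

Margins: r₁=20, r₂=19, c₁=18, c₂=21, n=39
p_obs = C(20,10)·C(19,8)/C(39,18); sum pmf over tables with pmf ≤ p_obs
p-value (two-sided) = 0.75119
At α=0.05: p ≥ α → fail to reject H₀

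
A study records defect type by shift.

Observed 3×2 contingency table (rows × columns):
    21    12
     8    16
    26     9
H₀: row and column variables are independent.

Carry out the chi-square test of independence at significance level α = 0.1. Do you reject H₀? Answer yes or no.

Row totals [33, 24, 35], col totals [55, 37], n=92
χ² = (21−19.73)²/19.73 + (12−13.27)²/13.27 + (8−14.35)²/14.35 + (16−9.65)²/9.65 + (26−20.92)²/20.92 + (9−14.08)²/14.08 = 10.2489
df = 2
p-value (upper-tail) = 0.00595
At α=0.1: p < α → reject H₀

reject H₀: yes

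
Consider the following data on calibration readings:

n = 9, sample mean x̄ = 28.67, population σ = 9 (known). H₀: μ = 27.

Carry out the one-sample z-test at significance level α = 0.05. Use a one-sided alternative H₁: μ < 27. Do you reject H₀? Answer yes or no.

SE = σ/√n = 9/√9 = 3.0000
z = (x̄−μ₀)/SE = (28.67−27)/3.0000 = 0.5567
p-value (one-sided, H₁ less) = 0.71112
At α=0.05: p ≥ α → fail to reject H₀

reject H₀: no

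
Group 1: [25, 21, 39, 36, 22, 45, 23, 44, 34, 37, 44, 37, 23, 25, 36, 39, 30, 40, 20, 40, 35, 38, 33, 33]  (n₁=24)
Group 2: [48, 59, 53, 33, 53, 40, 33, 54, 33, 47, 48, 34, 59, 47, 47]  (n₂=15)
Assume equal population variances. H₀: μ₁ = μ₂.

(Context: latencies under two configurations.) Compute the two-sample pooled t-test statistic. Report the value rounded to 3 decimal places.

test statistic = -4.555

x̄₁=33.292, s₁=7.816, n₁=24
x̄₂=45.867, s₂=9.249, n₂=15
s_p² = [23·7.816² + 14·9.249²]/37 = 70.3430
SE = √(s_p²·(1/24+1/15)) = 2.7605
t = (33.292−45.867)/2.7605 = -4.5553
df = 37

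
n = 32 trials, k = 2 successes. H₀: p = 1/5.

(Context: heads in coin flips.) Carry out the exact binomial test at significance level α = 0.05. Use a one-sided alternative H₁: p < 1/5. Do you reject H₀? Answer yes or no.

reject H₀: yes

Exact binomial: n=32, k=2, p₀=1/5=0.2000
P(X≤2) from Σ C(n,i)·p₀^i·(1−p₀)^(n−i)
p-value (one-sided, H₁ less) = 0.03169
At α=0.05: p < α → reject H₀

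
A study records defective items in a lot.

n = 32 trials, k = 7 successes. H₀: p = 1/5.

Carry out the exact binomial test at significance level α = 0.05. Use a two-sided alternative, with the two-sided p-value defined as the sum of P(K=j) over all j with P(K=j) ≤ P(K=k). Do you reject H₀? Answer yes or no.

Exact binomial: n=32, k=7, p₀=1/5=0.2000
P(X=j) = C(n,j)·p₀^j·(1−p₀)^(n−j); p = Σ P(X=j) over j with P(X=j) ≤ P(X=7)
p-value (two-sided) = 0.82472
At α=0.05: p ≥ α → fail to reject H₀

reject H₀: no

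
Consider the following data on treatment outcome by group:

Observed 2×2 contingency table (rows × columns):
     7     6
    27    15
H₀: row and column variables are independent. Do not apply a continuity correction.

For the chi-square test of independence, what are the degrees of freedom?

df = (r−1)(c−1) = (2−1)·(2−1) = 1

degrees of freedom = 1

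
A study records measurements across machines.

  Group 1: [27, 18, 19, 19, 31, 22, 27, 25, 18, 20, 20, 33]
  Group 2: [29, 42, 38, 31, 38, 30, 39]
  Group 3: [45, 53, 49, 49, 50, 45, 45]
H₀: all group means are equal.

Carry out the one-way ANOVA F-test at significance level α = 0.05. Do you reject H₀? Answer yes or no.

reject H₀: yes

Group means [23.25, 35.29, 48.00], grand mean 33.154
SSB = Σnᵢ(x̄ᵢ−x̄)² = 2751.706; SSW = ΣΣ(x−x̄ᵢ)² = 517.679
MSB = 2751.706/2 = 1375.8530; MSW = 517.679/23 = 22.5078
F = MSB/MSW = 61.1279
df = (2, 23)
p-value (upper-tail) = 0.00000
At α=0.05: p < α → reject H₀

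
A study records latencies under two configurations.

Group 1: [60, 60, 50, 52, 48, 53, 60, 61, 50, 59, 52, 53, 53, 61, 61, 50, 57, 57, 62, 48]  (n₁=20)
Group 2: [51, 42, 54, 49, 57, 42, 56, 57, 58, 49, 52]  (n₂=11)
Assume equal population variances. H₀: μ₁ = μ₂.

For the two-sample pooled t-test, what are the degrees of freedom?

df = n₁ + n₂ − 2 = 20 + 11 − 2 = 29

degrees of freedom = 29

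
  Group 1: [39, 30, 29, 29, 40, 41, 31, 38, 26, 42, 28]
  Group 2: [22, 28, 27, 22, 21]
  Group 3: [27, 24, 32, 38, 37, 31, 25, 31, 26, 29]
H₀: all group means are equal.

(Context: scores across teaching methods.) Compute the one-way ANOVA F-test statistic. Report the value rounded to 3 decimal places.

test statistic = 6.409

Group means [33.91, 24.00, 30.00], grand mean 30.500
SSB = Σnᵢ(x̄ᵢ−x̄)² = 341.591; SSW = ΣΣ(x−x̄ᵢ)² = 612.909
MSB = 341.591/2 = 170.7955; MSW = 612.909/23 = 26.6482
F = MSB/MSW = 6.4093
df = (2, 23)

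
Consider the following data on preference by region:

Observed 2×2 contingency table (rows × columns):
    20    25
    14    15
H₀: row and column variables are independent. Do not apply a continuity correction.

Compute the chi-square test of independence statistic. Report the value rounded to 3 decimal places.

Row totals [45, 29], col totals [34, 40], n=74
χ² = (20−20.68)²/20.68 + (25−24.32)²/24.32 + (14−13.32)²/13.32 + (15−15.68)²/15.68 = 0.1042
df = 1

test statistic = 0.104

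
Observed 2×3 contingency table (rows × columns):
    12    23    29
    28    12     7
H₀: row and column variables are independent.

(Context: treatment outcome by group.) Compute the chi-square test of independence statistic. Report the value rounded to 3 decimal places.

test statistic = 21.195

Row totals [64, 47], col totals [40, 35, 36], n=111
χ² = (12−23.06)²/23.06 + (23−20.18)²/20.18 + (29−20.76)²/20.76 + (28−16.94)²/16.94 + (12−14.82)²/14.82 + (7−15.24)²/15.24 = 21.1951
df = 2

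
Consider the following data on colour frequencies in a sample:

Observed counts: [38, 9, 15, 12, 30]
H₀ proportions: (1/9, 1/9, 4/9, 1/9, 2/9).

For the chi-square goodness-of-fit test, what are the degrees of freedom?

df = k − 1 = 5 − 1 = 4

degrees of freedom = 4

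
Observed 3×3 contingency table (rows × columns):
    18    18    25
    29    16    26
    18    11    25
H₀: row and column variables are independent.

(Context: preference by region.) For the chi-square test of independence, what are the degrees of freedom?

degrees of freedom = 4

df = (r−1)(c−1) = (3−1)·(3−1) = 4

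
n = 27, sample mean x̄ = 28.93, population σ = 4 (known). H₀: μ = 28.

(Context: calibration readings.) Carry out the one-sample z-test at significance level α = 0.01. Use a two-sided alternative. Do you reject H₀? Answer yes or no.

reject H₀: no

SE = σ/√n = 4/√27 = 0.7698
z = (x̄−μ₀)/SE = (28.93−28)/0.7698 = 1.2081
p-value (two-sided) = 0.22701
At α=0.01: p ≥ α → fail to reject H₀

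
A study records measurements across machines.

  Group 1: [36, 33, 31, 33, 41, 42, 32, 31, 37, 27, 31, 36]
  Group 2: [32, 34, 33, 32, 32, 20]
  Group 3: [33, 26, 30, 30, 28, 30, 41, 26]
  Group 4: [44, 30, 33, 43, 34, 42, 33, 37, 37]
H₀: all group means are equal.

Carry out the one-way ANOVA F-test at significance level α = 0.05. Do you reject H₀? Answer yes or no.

Group means [34.17, 30.50, 30.50, 37.00], grand mean 33.429
SSB = Σnᵢ(x̄ᵢ−x̄)² = 241.405; SSW = ΣΣ(x−x̄ᵢ)² = 711.167
MSB = 241.405/3 = 80.4683; MSW = 711.167/31 = 22.9409
F = MSB/MSW = 3.5076
df = (3, 31)
p-value (upper-tail) = 0.02674
At α=0.05: p < α → reject H₀

reject H₀: yes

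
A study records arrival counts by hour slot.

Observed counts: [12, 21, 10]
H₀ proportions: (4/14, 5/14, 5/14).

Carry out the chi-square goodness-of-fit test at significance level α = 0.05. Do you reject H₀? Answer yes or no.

reject H₀: no

n = 43; E_i = n·p_i = [12.29, 15.36, 15.36]
χ² = (12−12.29)²/12.29 + (21−15.36)²/15.36 + (10−15.36)²/15.36 = 3.9488
df = 2
p-value (upper-tail) = 0.13884
At α=0.05: p ≥ α → fail to reject H₀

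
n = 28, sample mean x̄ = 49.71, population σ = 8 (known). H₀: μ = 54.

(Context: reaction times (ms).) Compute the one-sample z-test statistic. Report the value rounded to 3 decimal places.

test statistic = -2.838

SE = σ/√n = 8/√28 = 1.5119
z = (x̄−μ₀)/SE = (49.71−54)/1.5119 = -2.8376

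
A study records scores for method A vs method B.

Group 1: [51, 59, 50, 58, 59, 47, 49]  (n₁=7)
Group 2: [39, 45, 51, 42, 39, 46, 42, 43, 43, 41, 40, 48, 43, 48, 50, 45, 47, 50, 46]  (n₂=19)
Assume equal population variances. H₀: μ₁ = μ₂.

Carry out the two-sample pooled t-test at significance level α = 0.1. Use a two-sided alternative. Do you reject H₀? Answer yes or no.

reject H₀: yes

x̄₁=53.286, s₁=5.187, n₁=7
x̄₂=44.632, s₂=3.730, n₂=19
s_p² = [6·5.187² + 18·3.730²]/24 = 17.1604
SE = √(s_p²·(1/7+1/19)) = 1.8316
t = (53.286−44.632)/1.8316 = 4.7250
df = 24
p-value (two-sided) = 0.00008
At α=0.1: p < α → reject H₀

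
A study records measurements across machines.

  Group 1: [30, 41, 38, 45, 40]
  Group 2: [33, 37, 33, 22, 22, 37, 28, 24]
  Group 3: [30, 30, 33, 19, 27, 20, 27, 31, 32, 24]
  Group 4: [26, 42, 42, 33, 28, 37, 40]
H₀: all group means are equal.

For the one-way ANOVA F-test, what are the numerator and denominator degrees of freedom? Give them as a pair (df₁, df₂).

degrees of freedom = [3, 26]

k = 4 groups, N = 30 total
df = (k−1, N−k) = (4−1, 30−4) = (3, 26)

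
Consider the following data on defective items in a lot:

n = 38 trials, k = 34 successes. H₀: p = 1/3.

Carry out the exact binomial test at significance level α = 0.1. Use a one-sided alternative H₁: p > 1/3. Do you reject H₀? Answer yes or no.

reject H₀: yes

Exact binomial: n=38, k=34, p₀=1/3=0.3333
P(X≥34) from Σ C(n,i)·p₀^i·(1−p₀)^(n−i)
p-value (one-sided, H₁ greater) = 0.00000
At α=0.1: p < α → reject H₀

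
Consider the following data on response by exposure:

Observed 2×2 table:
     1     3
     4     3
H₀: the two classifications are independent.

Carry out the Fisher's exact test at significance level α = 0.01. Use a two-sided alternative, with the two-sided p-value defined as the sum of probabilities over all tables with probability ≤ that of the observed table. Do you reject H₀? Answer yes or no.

reject H₀: no

Margins: r₁=4, r₂=7, c₁=5, c₂=6, n=11
p_obs = C(4,1)·C(7,4)/C(11,5); sum pmf over tables with pmf ≤ p_obs
p-value (two-sided) = 0.54545
At α=0.01: p ≥ α → fail to reject H₀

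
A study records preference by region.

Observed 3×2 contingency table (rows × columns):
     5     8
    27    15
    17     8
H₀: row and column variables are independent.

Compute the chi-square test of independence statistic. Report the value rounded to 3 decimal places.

Row totals [13, 42, 25], col totals [49, 31], n=80
χ² = (5−7.96)²/7.96 + (8−5.04)²/5.04 + (27−25.73)²/25.73 + (15−16.27)²/16.27 + (17−15.31)²/15.31 + (8−9.69)²/9.69 = 3.4874
df = 2

test statistic = 3.487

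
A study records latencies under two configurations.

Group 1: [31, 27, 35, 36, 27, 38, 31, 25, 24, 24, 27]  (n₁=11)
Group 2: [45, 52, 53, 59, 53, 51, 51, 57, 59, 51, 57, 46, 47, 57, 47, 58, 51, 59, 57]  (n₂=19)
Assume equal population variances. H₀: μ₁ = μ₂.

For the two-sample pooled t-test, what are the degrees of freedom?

df = n₁ + n₂ − 2 = 11 + 19 − 2 = 28

degrees of freedom = 28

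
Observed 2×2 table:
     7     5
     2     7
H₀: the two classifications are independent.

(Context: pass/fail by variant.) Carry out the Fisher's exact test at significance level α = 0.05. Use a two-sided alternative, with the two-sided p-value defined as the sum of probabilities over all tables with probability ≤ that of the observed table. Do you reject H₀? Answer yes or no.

Margins: r₁=12, r₂=9, c₁=9, c₂=12, n=21
p_obs = C(12,7)·C(9,2)/C(21,9); sum pmf over tables with pmf ≤ p_obs
p-value (two-sided) = 0.18423
At α=0.05: p ≥ α → fail to reject H₀

reject H₀: no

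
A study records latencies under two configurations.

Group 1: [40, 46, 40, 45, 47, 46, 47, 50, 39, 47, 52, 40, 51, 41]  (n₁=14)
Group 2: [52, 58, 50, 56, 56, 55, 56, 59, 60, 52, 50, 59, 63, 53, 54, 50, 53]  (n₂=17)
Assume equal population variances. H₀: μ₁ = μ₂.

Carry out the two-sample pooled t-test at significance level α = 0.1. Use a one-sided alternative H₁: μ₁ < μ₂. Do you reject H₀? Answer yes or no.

x̄₁=45.071, s₁=4.393, n₁=14
x̄₂=55.059, s₂=3.832, n₂=17
s_p² = [13·4.393² + 16·3.832²]/29 = 16.7541
SE = √(s_p²·(1/14+1/17)) = 1.4772
t = (45.071−55.059)/1.4772 = -6.7608
df = 29
p-value (one-sided, H₁ less) = 0.00000
At α=0.1: p < α → reject H₀

reject H₀: yes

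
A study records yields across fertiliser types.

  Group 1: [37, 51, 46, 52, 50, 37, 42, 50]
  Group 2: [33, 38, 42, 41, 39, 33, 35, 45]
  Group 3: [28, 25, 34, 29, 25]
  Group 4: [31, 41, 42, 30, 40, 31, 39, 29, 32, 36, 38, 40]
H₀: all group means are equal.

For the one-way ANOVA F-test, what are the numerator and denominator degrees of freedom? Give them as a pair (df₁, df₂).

degrees of freedom = [3, 29]

k = 4 groups, N = 33 total
df = (k−1, N−k) = (4−1, 33−4) = (3, 29)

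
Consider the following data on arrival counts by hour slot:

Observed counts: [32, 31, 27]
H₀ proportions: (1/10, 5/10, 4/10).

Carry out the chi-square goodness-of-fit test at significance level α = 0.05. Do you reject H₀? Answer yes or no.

reject H₀: yes

n = 90; E_i = n·p_i = [9.00, 45.00, 36.00]
χ² = (32−9.00)²/9.00 + (31−45.00)²/45.00 + (27−36.00)²/36.00 = 65.3833
df = 2
p-value (upper-tail) = 0.00000
At α=0.05: p < α → reject H₀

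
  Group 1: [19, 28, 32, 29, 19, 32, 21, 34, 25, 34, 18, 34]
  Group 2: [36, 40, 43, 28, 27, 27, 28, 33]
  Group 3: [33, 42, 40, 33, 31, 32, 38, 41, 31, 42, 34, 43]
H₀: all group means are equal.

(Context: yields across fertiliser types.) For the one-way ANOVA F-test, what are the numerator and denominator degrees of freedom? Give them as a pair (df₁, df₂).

degrees of freedom = [2, 29]

k = 3 groups, N = 32 total
df = (k−1, N−k) = (3−1, 32−3) = (2, 29)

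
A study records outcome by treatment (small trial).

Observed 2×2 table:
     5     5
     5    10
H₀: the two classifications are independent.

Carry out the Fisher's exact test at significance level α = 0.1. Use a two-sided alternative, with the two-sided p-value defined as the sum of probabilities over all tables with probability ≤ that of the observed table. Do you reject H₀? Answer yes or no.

reject H₀: no

Margins: r₁=10, r₂=15, c₁=10, c₂=15, n=25
p_obs = C(10,5)·C(15,5)/C(25,10); sum pmf over tables with pmf ≤ p_obs
p-value (two-sided) = 0.44222
At α=0.1: p ≥ α → fail to reject H₀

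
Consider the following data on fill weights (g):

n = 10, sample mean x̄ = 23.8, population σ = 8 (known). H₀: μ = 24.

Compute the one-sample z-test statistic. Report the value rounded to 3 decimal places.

test statistic = -0.079

SE = σ/√n = 8/√10 = 2.5298
z = (x̄−μ₀)/SE = (23.8−24)/2.5298 = -0.0791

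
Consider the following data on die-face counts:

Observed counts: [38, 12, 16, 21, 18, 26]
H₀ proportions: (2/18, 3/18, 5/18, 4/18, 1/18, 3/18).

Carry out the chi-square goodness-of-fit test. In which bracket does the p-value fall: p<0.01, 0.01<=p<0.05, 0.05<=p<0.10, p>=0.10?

p-value bracket: p<0.01

n = 131; E_i = n·p_i = [14.56, 21.83, 36.39, 29.11, 7.28, 21.83]
χ² = (38−14.56)²/14.56 + (12−21.83)²/21.83 + (16−36.39)²/36.39 + (21−29.11)²/29.11 + (18−7.28)²/7.28 + (26−21.83)²/21.83 = 72.4664
df = 5
p-value (upper-tail) = 0.00000
→ bracket: p<0.01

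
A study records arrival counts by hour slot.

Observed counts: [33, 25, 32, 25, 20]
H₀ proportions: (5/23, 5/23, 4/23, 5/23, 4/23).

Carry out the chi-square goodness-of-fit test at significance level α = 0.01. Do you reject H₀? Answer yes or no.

n = 135; E_i = n·p_i = [29.35, 29.35, 23.48, 29.35, 23.48]
χ² = (33−29.35)²/29.35 + (25−29.35)²/29.35 + (32−23.48)²/23.48 + (25−29.35)²/29.35 + (20−23.48)²/23.48 = 5.3511
df = 4
p-value (upper-tail) = 0.25313
At α=0.01: p ≥ α → fail to reject H₀

reject H₀: no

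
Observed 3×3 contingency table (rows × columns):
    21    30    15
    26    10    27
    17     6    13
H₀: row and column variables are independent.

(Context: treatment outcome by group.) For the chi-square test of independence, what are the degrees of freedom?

degrees of freedom = 4

df = (r−1)(c−1) = (3−1)·(3−1) = 4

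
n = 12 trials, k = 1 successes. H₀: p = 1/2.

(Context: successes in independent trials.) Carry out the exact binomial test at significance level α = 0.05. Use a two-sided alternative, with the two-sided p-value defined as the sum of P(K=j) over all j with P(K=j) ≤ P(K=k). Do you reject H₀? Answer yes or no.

Exact binomial: n=12, k=1, p₀=1/2=0.5000
P(X=j) = C(n,j)·p₀^j·(1−p₀)^(n−j); p = Σ P(X=j) over j with P(X=j) ≤ P(X=1)
p-value (two-sided) = 0.00635
At α=0.05: p < α → reject H₀

reject H₀: yes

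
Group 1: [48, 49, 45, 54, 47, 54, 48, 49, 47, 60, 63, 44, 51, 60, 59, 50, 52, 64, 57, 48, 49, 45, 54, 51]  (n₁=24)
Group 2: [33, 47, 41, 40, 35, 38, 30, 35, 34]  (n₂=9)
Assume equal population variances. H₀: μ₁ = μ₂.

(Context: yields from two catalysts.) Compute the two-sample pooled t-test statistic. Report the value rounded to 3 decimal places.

x̄₁=52.000, s₁=5.794, n₁=24
x̄₂=37.000, s₂=5.099, n₂=9
s_p² = [23·5.794² + 8·5.099²]/31 = 31.6129
SE = √(s_p²·(1/24+1/9)) = 2.1977
t = (52.000−37.000)/2.1977 = 6.8254
df = 31

test statistic = 6.825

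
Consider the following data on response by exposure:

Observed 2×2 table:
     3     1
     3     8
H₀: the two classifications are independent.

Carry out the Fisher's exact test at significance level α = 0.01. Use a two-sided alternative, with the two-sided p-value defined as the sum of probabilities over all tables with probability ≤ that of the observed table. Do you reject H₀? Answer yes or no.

Margins: r₁=4, r₂=11, c₁=6, c₂=9, n=15
p_obs = C(4,3)·C(11,3)/C(15,6); sum pmf over tables with pmf ≤ p_obs
p-value (two-sided) = 0.23516
At α=0.01: p ≥ α → fail to reject H₀

reject H₀: no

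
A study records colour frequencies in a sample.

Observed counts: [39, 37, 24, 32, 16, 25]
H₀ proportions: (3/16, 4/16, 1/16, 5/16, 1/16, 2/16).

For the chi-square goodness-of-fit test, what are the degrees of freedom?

df = k − 1 = 6 − 1 = 5

degrees of freedom = 5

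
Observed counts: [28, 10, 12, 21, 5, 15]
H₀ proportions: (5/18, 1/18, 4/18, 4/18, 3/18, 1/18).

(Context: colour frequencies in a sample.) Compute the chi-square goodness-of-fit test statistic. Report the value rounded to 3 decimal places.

test statistic = 34.878

n = 91; E_i = n·p_i = [25.28, 5.06, 20.22, 20.22, 15.17, 5.06]
χ² = (28−25.28)²/25.28 + (10−5.06)²/5.06 + (12−20.22)²/20.22 + (21−20.22)²/20.22 + (5−15.17)²/15.17 + (15−5.06)²/5.06 = 34.8780
df = 5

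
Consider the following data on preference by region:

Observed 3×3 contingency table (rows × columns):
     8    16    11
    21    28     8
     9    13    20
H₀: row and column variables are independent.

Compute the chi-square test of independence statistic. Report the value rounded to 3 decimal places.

test statistic = 13.980

Row totals [35, 57, 42], col totals [38, 57, 39], n=134
χ² = (8−9.93)²/9.93 + (16−14.89)²/14.89 + (11−10.19)²/10.19 + (21−16.16)²/16.16 + (28−24.25)²/24.25 + (8−16.59)²/16.59 + (9−11.91)²/11.91 + (13−17.87)²/17.87 + (20−12.22)²/12.22 = 13.9798
df = 4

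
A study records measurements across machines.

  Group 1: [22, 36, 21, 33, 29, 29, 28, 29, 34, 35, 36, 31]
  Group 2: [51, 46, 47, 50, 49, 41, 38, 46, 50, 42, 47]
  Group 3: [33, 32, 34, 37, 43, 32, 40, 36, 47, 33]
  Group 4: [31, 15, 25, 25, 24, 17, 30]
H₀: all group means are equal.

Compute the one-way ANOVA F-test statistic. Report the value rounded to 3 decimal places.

Group means [30.25, 46.09, 36.70, 23.86], grand mean 35.100
SSB = Σnᵢ(x̄ᵢ−x̄)² = 2521.484; SSW = ΣΣ(x−x̄ᵢ)² = 900.116
MSB = 2521.484/3 = 840.4946; MSW = 900.116/36 = 25.0032
F = MSB/MSW = 33.6154
df = (3, 36)

test statistic = 33.615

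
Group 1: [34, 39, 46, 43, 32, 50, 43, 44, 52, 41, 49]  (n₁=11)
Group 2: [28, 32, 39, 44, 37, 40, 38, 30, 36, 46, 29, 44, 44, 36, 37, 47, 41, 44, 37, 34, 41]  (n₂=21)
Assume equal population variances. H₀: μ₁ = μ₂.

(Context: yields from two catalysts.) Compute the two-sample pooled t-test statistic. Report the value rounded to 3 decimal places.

test statistic = 2.176

x̄₁=43.000, s₁=6.309, n₁=11
x̄₂=38.286, s₂=5.560, n₂=21
s_p² = [10·6.309² + 20·5.560²]/30 = 33.8762
SE = √(s_p²·(1/11+1/21)) = 2.1663
t = (43.000−38.286)/2.1663 = 2.1762
df = 30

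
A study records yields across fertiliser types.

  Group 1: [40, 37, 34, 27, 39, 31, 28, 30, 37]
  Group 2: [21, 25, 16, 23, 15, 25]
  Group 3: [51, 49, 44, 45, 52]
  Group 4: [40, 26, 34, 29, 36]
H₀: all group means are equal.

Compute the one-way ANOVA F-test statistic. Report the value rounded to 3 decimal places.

Group means [33.67, 20.83, 48.20, 33.00], grand mean 33.360
SSB = Σnᵢ(x̄ᵢ−x̄)² = 2044.127; SSW = ΣΣ(x−x̄ᵢ)² = 459.633
MSB = 2044.127/3 = 681.3756; MSW = 459.633/21 = 21.8873
F = MSB/MSW = 31.1311
df = (3, 21)

test statistic = 31.131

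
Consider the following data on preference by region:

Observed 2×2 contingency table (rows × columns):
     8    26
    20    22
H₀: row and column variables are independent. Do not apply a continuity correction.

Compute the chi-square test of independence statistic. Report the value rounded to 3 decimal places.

test statistic = 4.686

Row totals [34, 42], col totals [28, 48], n=76
χ² = (8−12.53)²/12.53 + (26−21.47)²/21.47 + (20−15.47)²/15.47 + (22−26.53)²/26.53 = 4.6860
df = 1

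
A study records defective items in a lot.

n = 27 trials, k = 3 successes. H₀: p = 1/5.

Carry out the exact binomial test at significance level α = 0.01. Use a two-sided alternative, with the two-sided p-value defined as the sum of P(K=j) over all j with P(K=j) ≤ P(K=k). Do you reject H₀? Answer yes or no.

Exact binomial: n=27, k=3, p₀=1/5=0.2000
P(X=j) = C(n,j)·p₀^j·(1−p₀)^(n−j); p = Σ P(X=j) over j with P(X=j) ≤ P(X=3)
p-value (two-sided) = 0.33784
At α=0.01: p ≥ α → fail to reject H₀

reject H₀: no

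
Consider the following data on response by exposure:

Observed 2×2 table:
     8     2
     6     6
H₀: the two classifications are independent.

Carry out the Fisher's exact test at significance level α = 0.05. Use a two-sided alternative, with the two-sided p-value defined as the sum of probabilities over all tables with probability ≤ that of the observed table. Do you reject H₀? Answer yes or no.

Margins: r₁=10, r₂=12, c₁=14, c₂=8, n=22
p_obs = C(10,8)·C(12,6)/C(22,14); sum pmf over tables with pmf ≤ p_obs
p-value (two-sided) = 0.20433
At α=0.05: p ≥ α → fail to reject H₀

reject H₀: no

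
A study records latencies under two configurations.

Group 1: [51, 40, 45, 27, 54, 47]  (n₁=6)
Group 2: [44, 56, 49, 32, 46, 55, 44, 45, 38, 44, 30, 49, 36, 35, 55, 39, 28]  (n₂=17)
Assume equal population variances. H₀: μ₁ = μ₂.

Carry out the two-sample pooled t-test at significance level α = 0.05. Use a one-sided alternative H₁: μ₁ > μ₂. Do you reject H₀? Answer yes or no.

x̄₁=44.000, s₁=9.633, n₁=6
x̄₂=42.647, s₂=8.703, n₂=17
s_p² = [5·9.633² + 16·8.703²]/21 = 79.8039
SE = √(s_p²·(1/6+1/17)) = 4.2421
t = (44.000−42.647)/4.2421 = 0.3189
df = 21
p-value (one-sided, H₁ greater) = 0.37646
At α=0.05: p ≥ α → fail to reject H₀

reject H₀: no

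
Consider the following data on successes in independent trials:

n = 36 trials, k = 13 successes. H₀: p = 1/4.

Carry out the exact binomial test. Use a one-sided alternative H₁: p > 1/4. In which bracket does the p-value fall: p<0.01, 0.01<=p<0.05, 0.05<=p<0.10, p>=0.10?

Exact binomial: n=36, k=13, p₀=1/4=0.2500
P(X≥13) from Σ C(n,i)·p₀^i·(1−p₀)^(n−i)
p-value (one-sided, H₁ greater) = 0.09221
→ bracket: 0.05<=p<0.10

p-value bracket: 0.05<=p<0.10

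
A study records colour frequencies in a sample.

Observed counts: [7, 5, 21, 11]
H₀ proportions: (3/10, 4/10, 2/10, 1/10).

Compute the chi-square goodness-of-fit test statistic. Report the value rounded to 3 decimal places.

n = 44; E_i = n·p_i = [13.20, 17.60, 8.80, 4.40]
χ² = (7−13.20)²/13.20 + (5−17.60)²/17.60 + (21−8.80)²/8.80 + (11−4.40)²/4.40 = 38.7462
df = 3

test statistic = 38.746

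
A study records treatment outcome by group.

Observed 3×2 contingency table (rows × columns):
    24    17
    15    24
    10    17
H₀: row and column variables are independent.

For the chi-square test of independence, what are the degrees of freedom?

df = (r−1)(c−1) = (3−1)·(2−1) = 2

degrees of freedom = 2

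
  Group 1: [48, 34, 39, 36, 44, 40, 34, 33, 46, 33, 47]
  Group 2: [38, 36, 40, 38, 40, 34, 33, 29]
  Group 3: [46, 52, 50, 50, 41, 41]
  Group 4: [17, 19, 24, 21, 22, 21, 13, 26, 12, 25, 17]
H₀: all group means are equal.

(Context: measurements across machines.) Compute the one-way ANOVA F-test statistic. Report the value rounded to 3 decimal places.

Group means [39.45, 36.00, 46.67, 19.73], grand mean 33.861
SSB = Σnᵢ(x̄ᵢ−x̄)² = 3562.063; SSW = ΣΣ(x−x̄ᵢ)² = 780.242
MSB = 3562.063/3 = 1187.3544; MSW = 780.242/32 = 24.3826
F = MSB/MSW = 48.6968
df = (3, 32)

test statistic = 48.697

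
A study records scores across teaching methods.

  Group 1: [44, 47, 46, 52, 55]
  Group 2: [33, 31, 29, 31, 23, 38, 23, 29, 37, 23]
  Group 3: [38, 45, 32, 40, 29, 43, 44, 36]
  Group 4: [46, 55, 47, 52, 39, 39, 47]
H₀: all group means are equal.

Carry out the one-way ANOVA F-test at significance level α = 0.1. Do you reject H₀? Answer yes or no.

reject H₀: yes

Group means [48.80, 29.70, 38.38, 46.43], grand mean 39.100
SSB = Σnᵢ(x̄ᵢ−x̄)² = 1734.211; SSW = ΣΣ(x−x̄ᵢ)² = 804.489
MSB = 1734.211/3 = 578.0702; MSW = 804.489/26 = 30.9419
F = MSB/MSW = 18.6824
df = (3, 26)
p-value (upper-tail) = 0.00000
At α=0.1: p < α → reject H₀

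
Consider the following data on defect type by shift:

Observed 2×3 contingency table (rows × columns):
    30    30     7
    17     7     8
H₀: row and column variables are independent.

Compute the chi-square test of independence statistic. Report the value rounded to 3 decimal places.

Row totals [67, 32], col totals [47, 37, 15], n=99
χ² = (30−31.81)²/31.81 + (30−25.04)²/25.04 + (7−10.15)²/10.15 + (17−15.19)²/15.19 + (7−11.96)²/11.96 + (8−4.85)²/4.85 = 6.3839
df = 2

test statistic = 6.384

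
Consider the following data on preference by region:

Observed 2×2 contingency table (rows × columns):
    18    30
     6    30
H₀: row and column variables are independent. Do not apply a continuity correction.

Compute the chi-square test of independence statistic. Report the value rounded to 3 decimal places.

test statistic = 4.375

Row totals [48, 36], col totals [24, 60], n=84
χ² = (18−13.71)²/13.71 + (30−34.29)²/34.29 + (6−10.29)²/10.29 + (30−25.71)²/25.71 = 4.3750
df = 1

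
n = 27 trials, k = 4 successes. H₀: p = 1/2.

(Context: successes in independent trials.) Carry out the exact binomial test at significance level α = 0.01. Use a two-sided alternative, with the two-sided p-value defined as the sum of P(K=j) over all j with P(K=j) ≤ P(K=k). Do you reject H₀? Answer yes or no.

reject H₀: yes

Exact binomial: n=27, k=4, p₀=1/2=0.5000
P(X=j) = C(n,j)·p₀^j·(1−p₀)^(n−j); p = Σ P(X=j) over j with P(X=j) ≤ P(X=4)
p-value (two-sided) = 0.00031
At α=0.01: p < α → reject H₀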